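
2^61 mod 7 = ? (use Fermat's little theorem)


Fermat's little theorem: if p is prime and gcd(a,p)=1, then a^(p-1) ≡ 1 (mod p)
p = 7 is prime, gcd(2,7) = 1
Reduce exponent: 61 mod 6 = 1
So 2^61 ≡ 2^1 (mod 7)
2^1 mod 7 = 2

2^61 ≡ 2 (mod 7)


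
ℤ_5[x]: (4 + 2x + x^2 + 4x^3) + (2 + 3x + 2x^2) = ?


Add coefficients mod 5:
x^0: 4 + 2 = 1 (mod 5)
x^1: 2 + 3 = 0 (mod 5)
x^2: 1 + 2 = 3 (mod 5)
x^3: 4 + 0 = 4 (mod 5)
Result: 1 + 3x^2 + 4x^3

f + g = 1 + 3x^2 + 4x^3


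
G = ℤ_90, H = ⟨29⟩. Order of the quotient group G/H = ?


|⟨29⟩| = n / gcd(29, 90) = 90 / 1 = 90
H is normal (ℤ_90 is abelian).
|G/H| = |G| / |H| = 90 / 90 = 1

|G/H| = 1


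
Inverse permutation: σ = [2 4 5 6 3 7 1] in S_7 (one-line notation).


To find σ⁻¹, swap domain and range:
σ(1) = 2 → σ⁻¹(2) = 1
σ(2) = 4 → σ⁻¹(4) = 2
σ(3) = 5 → σ⁻¹(5) = 3
σ(4) = 6 → σ⁻¹(6) = 4
σ(5) = 3 → σ⁻¹(3) = 5
σ(6) = 7 → σ⁻¹(7) = 6
σ(7) = 1 → σ⁻¹(1) = 7

σ⁻¹ = [7 1 5 2 3 4 6]


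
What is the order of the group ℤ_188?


ℤ_n has n elements.

|ℤ_188| = 188


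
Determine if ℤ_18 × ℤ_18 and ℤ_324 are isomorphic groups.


Comparing ℤ_18 × ℤ_18 and ℤ_324:
gcd(18,18) = 18 ≠ 1. Max element order in ℤ_18×ℤ_18 is lcm(18,18) = 18 < 324, so it has no element of order 324

No, ℤ_18 × ℤ_18 ≇ ℤ_324


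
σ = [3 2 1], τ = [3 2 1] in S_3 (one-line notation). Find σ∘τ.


σ∘τ: apply τ first, then σ
1 →τ 3 →σ 1
2 →τ 2 →σ 2
3 →τ 1 →σ 3

σ∘τ = [1 2 3]


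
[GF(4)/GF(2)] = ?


GF(4) = GF(2^2), so the extension degree is 2

[GF(4)/GF(2)] = 2


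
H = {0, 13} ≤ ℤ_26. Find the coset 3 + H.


3 + H = {3 + h (mod 26) : h ∈ H}
3+0=3, 3+13=16

3 + H = {3, 16}


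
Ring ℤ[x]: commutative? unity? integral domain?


Polynomial ring over ℤ (an integral domain) is a commutative integral domain with unity 1
Commutative: Yes
Integral domain: Yes
Has unity: Yes

ℤ[x]: Commutative=Yes, Unity=Yes


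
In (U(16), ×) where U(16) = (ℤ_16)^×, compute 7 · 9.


Operation: multiplication mod 16
7 · 9 = (a × b) mod 16 with a = 7, b = 9

7 · 9 = 15


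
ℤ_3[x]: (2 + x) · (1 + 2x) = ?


Expand and collect like terms; reduce coefficients mod 3:
x^0: 2·1 = 2 ≡ 2 (mod 3)
x^1: 2·2 + 1·1 = 5 ≡ 2 (mod 3)
x^2: 1·2 = 2 ≡ 2 (mod 3)
Result: 2 + 2x + 2x^2

f · g = 2 + 2x + 2x^2


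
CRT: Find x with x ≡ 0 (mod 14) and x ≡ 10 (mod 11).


m₁ = 14, m₂ = 11, gcd = 1, so CRT applies. M = m₁·m₂ = 154
Let M₁ = M/m₁ = 11, M₂ = M/m₂ = 14
Find y₁ ≡ M₁⁻¹ (mod m₁): 11⁻¹ ≡ 9 (mod 14)
Find y₂ ≡ M₂⁻¹ (mod m₂): 14⁻¹ ≡ 4 (mod 11)
x = a₁·M₁·y₁ + a₂·M₂·y₂ = 0·11·9 + 10·14·4 = 560
Reduce mod 154: x ≡ 98
Check: 98 mod 14 = 0 ✓, 98 mod 11 = 10 ✓

x ≡ 98 (mod 154)


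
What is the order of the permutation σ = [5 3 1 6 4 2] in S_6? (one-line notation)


Cycle decomposition: (1 5 4 6 2 3)
Cycle lengths: 6
Order = lcm(6) = 6

ord(σ) = 6


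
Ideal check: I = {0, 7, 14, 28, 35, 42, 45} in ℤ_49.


Check ideal conditions for I = {0, 7, 14, 28, 35, 42, 45} in ℤ_49:
(1) I is an additive subgroup? No
(2) For r ∈ ℤ_49 and a ∈ I: r·a ∈ I? No  [counterexample: r=2, a=35, r·a mod 49 = 21 ∉ I]

No, I is not an ideal of ℤ_49


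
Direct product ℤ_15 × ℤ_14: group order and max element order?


|ℤ_15 × ℤ_14| = 15 × 14 = 210
Max element order = lcm(15,14) = 210
Cyclic? Yes (gcd=1)

|ℤ_15×ℤ_14| = 210, max element order = 210


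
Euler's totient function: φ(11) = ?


φ(n) = count of k ∈ {1,...,n} with gcd(k,n)=1
Coprimes to 11: {1, 2, 3, 4, 5, 6, 7, 8, 9, 10}
Count: 10

φ(11) = 10


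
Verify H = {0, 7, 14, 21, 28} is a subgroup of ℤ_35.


Subgroup test for H = {0, 7, 14, 21, 28} in (ℤ_35, +):
(1) 0 ∈ H? Yes
(2) Closure: for all a,b ∈ H, (a+b) mod 35 ∈ H? Yes
(3) Inverses: for all a ∈ H, -a mod 35 ∈ H? Yes

Yes, H is a subgroup of ℤ_35


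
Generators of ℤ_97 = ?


g generates ℤ_n iff gcd(g,n) = 1
Prime factors of 97: 97
Generators are g ∈ {1,...,96} not divisible by any of these primes.
Generators: {1, 2, 3, 4, 5, 6, 7, 8, 9, 10, 11, 12, 13, 14, 15, 16, 17, 18, 19, 20, 21, 22, 23, 24, 25, 26, 27, 28, 29, 30, 31, 32, 33, 34, 35, 36, 37, 38, 39, 40, 41, 42, 43, 44, 45, 46, 47, 48, 49, 50, 51, 52, 53, 54, 55, 56, 57, 58, 59, 60, 61, 62, 63, 64, 65, 66, 67, 68, 69, 70, 71, 72, 73, 74, 75, 76, 77, 78, 79, 80, 81, 82, 83, 84, 85, 86, 87, 88, 89, 90, 91, 92, 93, 94, 95, 96}
Number of generators = φ(97) = 96

Generators of ℤ_97 = {1, 2, 3, 4, 5, 6, 7, 8, 9, 10, 11, 12, 13, 14, 15, 16, 17, 18, 19, 20, 21, 22, 23, 24, 25, 26, 27, 28, 29, 30, 31, 32, 33, 34, 35, 36, 37, 38, 39, 40, 41, 42, 43, 44, 45, 46, 47, 48, 49, 50, 51, 52, 53, 54, 55, 56, 57, 58, 59, 60, 61, 62, 63, 64, 65, 66, 67, 68, 69, 70, 71, 72, 73, 74, 75, 76, 77, 78, 79, 80, 81, 82, 83, 84, 85, 86, 87, 88, 89, 90, 91, 92, 93, 94, 95, 96}


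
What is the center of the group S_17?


Z(G) = {g ∈ G | gx = xg for all x ∈ G}
S_n is non-abelian for n ≥ 3; Z(S_17) is trivial

Z(S_17) = {e}


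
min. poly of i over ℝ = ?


i satisfies x² + 1 = 0, irreducible over ℝ

Minimal polynomial: x² + 1


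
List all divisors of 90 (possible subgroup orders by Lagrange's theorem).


Lagrange's theorem: |H| divides |G|
|G| = 90
Divisors of 90: 1, 2, 3, 5, 6, 9, 10, 15, 18, 30, 45, 90

Possible subgroup orders: {1, 2, 3, 5, 6, 9, 10, 15, 18, 30, 45, 90}


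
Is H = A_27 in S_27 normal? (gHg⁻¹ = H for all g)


H = A_27 in S_27
A_27 has index 2 in S_27, and every subgroup of index 2 is normal

Yes, normal subgroup


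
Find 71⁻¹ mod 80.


Use the extended Euclidean algorithm to write 1 = 71·s + 80·t; then s mod 80 is the inverse.
Euclidean algorithm:
  71 = 0·80 + 71
  80 = 1·71 + 9
  71 = 7·9 + 8
  9 = 1·8 + 1
  8 = 8·1 + 0
gcd(71,80) = 1
Back-substitution gives: 71·(-9) + 80·(8) = 1
So 71⁻¹ ≡ -9 ≡ 71 (mod 80)
Check: 71 × 71 = 5041 ≡ 1 (mod 80) ✓

71⁻¹ ≡ 71 (mod 80)


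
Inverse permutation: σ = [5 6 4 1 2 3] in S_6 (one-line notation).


To find σ⁻¹, swap domain and range:
σ(1) = 5 → σ⁻¹(5) = 1
σ(2) = 6 → σ⁻¹(6) = 2
σ(3) = 4 → σ⁻¹(4) = 3
σ(4) = 1 → σ⁻¹(1) = 4
σ(5) = 2 → σ⁻¹(2) = 5
σ(6) = 3 → σ⁻¹(3) = 6

σ⁻¹ = [4 5 6 3 1 2]


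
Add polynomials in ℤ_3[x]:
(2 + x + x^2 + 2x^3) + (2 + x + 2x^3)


Add coefficients mod 3:
x^0: 2 + 2 = 1 (mod 3)
x^1: 1 + 1 = 2 (mod 3)
x^2: 1 + 0 = 1 (mod 3)
x^3: 2 + 2 = 1 (mod 3)
Result: 1 + 2x + x^2 + x^3

f + g = 1 + 2x + x^2 + x^3


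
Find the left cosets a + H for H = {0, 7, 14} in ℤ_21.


H = {0, 7, 14}, |H| = 3
Number of cosets = |G|/|H| = 21/3 = 7
0 + H = {0, 7, 14}
1 + H = {1, 8, 15}
2 + H = {2, 9, 16}
3 + H = {3, 10, 17}
4 + H = {4, 11, 18}
5 + H = {5, 12, 19}
6 + H = {6, 13, 20}

Cosets: 0+H={0,7,14}; 1+H={1,8,15}; 2+H={2,9,16}; 3+H={3,10,17}; 4+H={4,11,18}; 5+H={5,12,19}; 6+H={6,13,20}


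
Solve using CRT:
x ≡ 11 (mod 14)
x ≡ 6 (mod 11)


m₁ = 14, m₂ = 11, gcd = 1, so CRT applies. M = m₁·m₂ = 154
Let M₁ = M/m₁ = 11, M₂ = M/m₂ = 14
Find y₁ ≡ M₁⁻¹ (mod m₁): 11⁻¹ ≡ 9 (mod 14)
Find y₂ ≡ M₂⁻¹ (mod m₂): 14⁻¹ ≡ 4 (mod 11)
x = a₁·M₁·y₁ + a₂·M₂·y₂ = 11·11·9 + 6·14·4 = 1425
Reduce mod 154: x ≡ 39
Check: 39 mod 14 = 11 ✓, 39 mod 11 = 6 ✓

x ≡ 39 (mod 154)


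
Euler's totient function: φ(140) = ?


Factor n: 140 = 2^2 × 5 × 7
φ(n) = n · ∏(1 - 1/p) over distinct primes p | n
φ(140) = 140 · (1 - 1/2) · (1 - 1/5) · (1 - 1/7) = 48

φ(140) = 48


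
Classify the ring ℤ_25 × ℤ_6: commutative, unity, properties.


Direct product ring; commutative with unity (1,1); but (1,0)·(0,1) = (0,0) gives zero divisors, so not an integral domain
Commutative: Yes
Integral domain: No
Has unity: Yes

ℤ_25 × ℤ_6: Commutative=Yes, Unity=Yes


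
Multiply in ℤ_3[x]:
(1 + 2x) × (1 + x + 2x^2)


Expand and collect like terms; reduce coefficients mod 3:
x^0: 1·1 = 1 ≡ 1 (mod 3)
x^1: 1·1 + 2·1 = 3 ≡ 0 (mod 3)
x^2: 1·2 + 2·1 = 4 ≡ 1 (mod 3)
x^3: 2·2 = 4 ≡ 1 (mod 3)
Result: 1 + x^2 + x^3

f · g = 1 + x^2 + x^3


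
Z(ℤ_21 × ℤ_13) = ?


Z(G) = {g ∈ G | gx = xg for all x ∈ G}
Direct product of abelian groups is abelian, so Z(G) = G

Z(ℤ_21 × ℤ_13) = ℤ_21 × ℤ_13


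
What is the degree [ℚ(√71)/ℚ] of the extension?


√71 has minimal polynomial x² - 71 (irreducible over ℚ since 71 is squarefree)

[ℚ(√71)/ℚ] = 2


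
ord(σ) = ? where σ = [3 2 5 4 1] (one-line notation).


Cycle decomposition: (1 3 5)
Cycle lengths: 3
Order = lcm(3) = 3

ord(σ) = 3


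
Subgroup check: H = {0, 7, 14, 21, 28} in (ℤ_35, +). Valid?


Subgroup test for H = {0, 7, 14, 21, 28} in (ℤ_35, +):
(1) 0 ∈ H? Yes
(2) Closure: for all a,b ∈ H, (a+b) mod 35 ∈ H? Yes
(3) Inverses: for all a ∈ H, -a mod 35 ∈ H? Yes

Yes, H is a subgroup of ℤ_35


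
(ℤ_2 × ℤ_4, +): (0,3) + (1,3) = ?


Operation: componentwise addition mod (2, 4)
(0,3) + (1,3) = ((a₁+b₁) mod 2, (a₂+b₂) mod 4) with a = (0,3), b = (1,3)

(0,3) + (1,3) = (1,2)


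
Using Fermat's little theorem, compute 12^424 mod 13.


Fermat's little theorem: if p is prime and gcd(a,p)=1, then a^(p-1) ≡ 1 (mod p)
p = 13 is prime, gcd(12,13) = 1
Reduce exponent: 424 mod 12 = 4
So 12^424 ≡ 12^4 (mod 13)
12^4 mod 13 = 1

12^424 ≡ 1 (mod 13)


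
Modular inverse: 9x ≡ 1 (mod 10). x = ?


Use the extended Euclidean algorithm to write 1 = 9·s + 10·t; then s mod 10 is the inverse.
Euclidean algorithm:
  9 = 0·10 + 9
  10 = 1·9 + 1
  9 = 9·1 + 0
gcd(9,10) = 1
Back-substitution gives: 9·(-1) + 10·(1) = 1
So 9⁻¹ ≡ -1 ≡ 9 (mod 10)
Check: 9 × 9 = 81 ≡ 1 (mod 10) ✓

9⁻¹ ≡ 9 (mod 10)


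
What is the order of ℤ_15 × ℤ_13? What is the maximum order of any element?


|ℤ_15 × ℤ_13| = 15 × 13 = 195
Max element order = lcm(15,13) = 195
Cyclic? Yes (gcd=1)

|ℤ_15×ℤ_13| = 195, max element order = 195


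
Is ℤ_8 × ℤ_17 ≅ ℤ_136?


Comparing ℤ_8 × ℤ_17 and ℤ_136:
gcd(8,17) = 1, so ℤ_8 × ℤ_17 ≅ ℤ_136 (CRT)

Yes, ℤ_8 × ℤ_17 ≅ ℤ_136


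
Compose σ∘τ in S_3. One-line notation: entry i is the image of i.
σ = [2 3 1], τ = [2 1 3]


σ∘τ: apply τ first, then σ
1 →τ 2 →σ 3
2 →τ 1 →σ 2
3 →τ 3 →σ 1

σ∘τ = [3 2 1]


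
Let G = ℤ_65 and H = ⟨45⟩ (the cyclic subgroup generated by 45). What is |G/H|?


|⟨45⟩| = n / gcd(45, 65) = 65 / 5 = 13
H is normal (ℤ_65 is abelian).
|G/H| = |G| / |H| = 65 / 13 = 5

|G/H| = 5


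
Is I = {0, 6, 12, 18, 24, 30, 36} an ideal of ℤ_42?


Check ideal conditions for I = {0, 6, 12, 18, 24, 30, 36} in ℤ_42:
(1) I is an additive subgroup? Yes
(2) For r ∈ ℤ_42 and a ∈ I: r·a ∈ I? Yes

Yes, I is an ideal of ℤ_42


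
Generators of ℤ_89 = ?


g generates ℤ_n iff gcd(g,n) = 1
Prime factors of 89: 89
Generators are g ∈ {1,...,88} not divisible by any of these primes.
Generators: {1, 2, 3, 4, 5, 6, 7, 8, 9, 10, 11, 12, 13, 14, 15, 16, 17, 18, 19, 20, 21, 22, 23, 24, 25, 26, 27, 28, 29, 30, 31, 32, 33, 34, 35, 36, 37, 38, 39, 40, 41, 42, 43, 44, 45, 46, 47, 48, 49, 50, 51, 52, 53, 54, 55, 56, 57, 58, 59, 60, 61, 62, 63, 64, 65, 66, 67, 68, 69, 70, 71, 72, 73, 74, 75, 76, 77, 78, 79, 80, 81, 82, 83, 84, 85, 86, 87, 88}
Number of generators = φ(89) = 88

Generators of ℤ_89 = {1, 2, 3, 4, 5, 6, 7, 8, 9, 10, 11, 12, 13, 14, 15, 16, 17, 18, 19, 20, 21, 22, 23, 24, 25, 26, 27, 28, 29, 30, 31, 32, 33, 34, 35, 36, 37, 38, 39, 40, 41, 42, 43, 44, 45, 46, 47, 48, 49, 50, 51, 52, 53, 54, 55, 56, 57, 58, 59, 60, 61, 62, 63, 64, 65, 66, 67, 68, 69, 70, 71, 72, 73, 74, 75, 76, 77, 78, 79, 80, 81, 82, 83, 84, 85, 86, 87, 88}


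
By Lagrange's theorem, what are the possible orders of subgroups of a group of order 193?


Lagrange's theorem: |H| divides |G|
|G| = 193
Divisors of 193: 1, 193

Possible subgroup orders: {1, 193}


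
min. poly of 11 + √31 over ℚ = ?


Let α = 11 + √31. Then α - 11 = √31, so (α - 11)² = 31, giving α² - 22α + 90 = 0. Degree 2 and α ∉ ℚ, so this is the minimal polynomial.

Minimal polynomial: x² - 22x + 90


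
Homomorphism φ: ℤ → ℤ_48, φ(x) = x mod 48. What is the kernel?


Kernel = preimage of identity
ker(φ) = {x ∈ ℤ : x ≡ 0 (mod 48)} = 48ℤ = {0, ±48, ±96, ...}

ker(φ) = 48ℤ


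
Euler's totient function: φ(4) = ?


φ(n) = count of k ∈ {1,...,n} with gcd(k,n)=1
Coprimes to 4: {1, 3}
Count: 2

φ(4) = 2


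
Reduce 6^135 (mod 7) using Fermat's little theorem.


Fermat's little theorem: if p is prime and gcd(a,p)=1, then a^(p-1) ≡ 1 (mod p)
p = 7 is prime, gcd(6,7) = 1
Reduce exponent: 135 mod 6 = 3
So 6^135 ≡ 6^3 (mod 7)
6^3 mod 7 = 6

6^135 ≡ 6 (mod 7)


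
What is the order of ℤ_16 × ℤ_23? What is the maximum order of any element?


|ℤ_16 × ℤ_23| = 16 × 23 = 368
Max element order = lcm(16,23) = 368
Cyclic? Yes (gcd=1)

|ℤ_16×ℤ_23| = 368, max element order = 368


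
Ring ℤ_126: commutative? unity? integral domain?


ℤ_126 is a commutative ring with unity 1; 126 = 2×63 is composite, so 2·63 ≡ 0 gives zero divisors (not an integral domain)
Commutative: Yes
Integral domain: No
Has unity: Yes

ℤ_126: Commutative=Yes, Unity=Yes


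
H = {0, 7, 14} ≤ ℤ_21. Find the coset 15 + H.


15 + H = {15 + h (mod 21) : h ∈ H}
15+0=15, 15+7=1, 15+14=8
15 + H = {1, 8, 15} = 1 + H

15 + H = {1, 8, 15}


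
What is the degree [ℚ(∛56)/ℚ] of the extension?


∛56 has minimal polynomial x³ - 56 (irreducible over ℚ since 56 is not a perfect cube)

[ℚ(∛56)/ℚ] = 3


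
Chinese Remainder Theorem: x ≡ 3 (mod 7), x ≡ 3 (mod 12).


m₁ = 7, m₂ = 12, gcd = 1, so CRT applies. M = m₁·m₂ = 84
Let M₁ = M/m₁ = 12, M₂ = M/m₂ = 7
Find y₁ ≡ M₁⁻¹ (mod m₁): 12⁻¹ ≡ 3 (mod 7)
Find y₂ ≡ M₂⁻¹ (mod m₂): 7⁻¹ ≡ 7 (mod 12)
x = a₁·M₁·y₁ + a₂·M₂·y₂ = 3·12·3 + 3·7·7 = 255
Reduce mod 84: x ≡ 3
Check: 3 mod 7 = 3 ✓, 3 mod 12 = 3 ✓

x ≡ 3 (mod 84)


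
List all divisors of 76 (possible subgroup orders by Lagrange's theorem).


Lagrange's theorem: |H| divides |G|
|G| = 76
Divisors of 76: 1, 2, 4, 19, 38, 76

Possible subgroup orders: {1, 2, 4, 19, 38, 76}


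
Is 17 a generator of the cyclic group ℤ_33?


g generates ℤ_n iff gcd(g, n) = 1
gcd(17, 33) = 1
Since gcd = 1, 17 is a generator.

Yes, 17 generates ℤ_33


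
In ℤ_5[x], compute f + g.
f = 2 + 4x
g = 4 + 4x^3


Add coefficients mod 5:
x^0: 2 + 4 = 1 (mod 5)
x^1: 4 + 0 = 4 (mod 5)
x^2: 0 + 0 = 0 (mod 5)
x^3: 0 + 4 = 4 (mod 5)
Result: 1 + 4x + 4x^3

f + g = 1 + 4x + 4x^3


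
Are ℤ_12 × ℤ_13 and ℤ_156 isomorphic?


Comparing ℤ_12 × ℤ_13 and ℤ_156:
gcd(12,13) = 1, so ℤ_12 × ℤ_13 ≅ ℤ_156 (CRT)

Yes, ℤ_12 × ℤ_13 ≅ ℤ_156


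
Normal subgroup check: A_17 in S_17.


H = A_17 in S_17
A_17 has index 2 in S_17, and every subgroup of index 2 is normal

Yes, normal subgroup


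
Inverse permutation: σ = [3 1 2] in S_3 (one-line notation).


To find σ⁻¹, swap domain and range:
σ(1) = 3 → σ⁻¹(3) = 1
σ(2) = 1 → σ⁻¹(1) = 2
σ(3) = 2 → σ⁻¹(2) = 3

σ⁻¹ = [2 3 1]


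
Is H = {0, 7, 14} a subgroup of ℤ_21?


Subgroup test for H = {0, 7, 14} in (ℤ_21, +):
(1) 0 ∈ H? Yes
(2) Closure: for all a,b ∈ H, (a+b) mod 21 ∈ H? Yes
(3) Inverses: for all a ∈ H, -a mod 21 ∈ H? Yes

Yes, H is a subgroup of ℤ_21


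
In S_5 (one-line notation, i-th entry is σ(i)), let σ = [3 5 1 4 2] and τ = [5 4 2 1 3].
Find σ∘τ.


σ∘τ: apply τ first, then σ
1 →τ 5 →σ 2
2 →τ 4 →σ 4
3 →τ 2 →σ 5
4 →τ 1 →σ 3
5 →τ 3 →σ 1

σ∘τ = [2 4 5 3 1]


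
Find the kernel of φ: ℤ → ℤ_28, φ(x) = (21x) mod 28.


Kernel = preimage of identity
ker(φ) = {x ∈ ℤ : 21x ≡ 0 (mod 28)}. gcd(21,28) = 7, so 21x ≡ 0 (mod 28) ⟺ x ≡ 0 (mod 28/7 = 4). Hence ker(φ) = 4ℤ

ker(φ) = 4ℤ


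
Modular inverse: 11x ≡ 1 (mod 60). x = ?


Use the extended Euclidean algorithm to write 1 = 11·s + 60·t; then s mod 60 is the inverse.
Euclidean algorithm:
  11 = 0·60 + 11
  60 = 5·11 + 5
  11 = 2·5 + 1
  5 = 5·1 + 0
gcd(11,60) = 1
Back-substitution gives: 11·(11) + 60·(-2) = 1
So 11⁻¹ ≡ 11 ≡ 11 (mod 60)
Check: 11 × 11 = 121 ≡ 1 (mod 60) ✓

11⁻¹ ≡ 11 (mod 60)


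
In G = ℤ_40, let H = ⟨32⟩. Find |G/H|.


|⟨32⟩| = n / gcd(32, 40) = 40 / 8 = 5
H is normal (ℤ_40 is abelian).
|G/H| = |G| / |H| = 40 / 5 = 8

|G/H| = 8


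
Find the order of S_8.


|S_n| = n! (number of permutations of n symbols)
|S_8| = 8! = 40320

|S_8| = 40320


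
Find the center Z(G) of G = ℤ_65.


Z(G) = {g ∈ G | gx = xg for all x ∈ G}
ℤ_65 is abelian, so Z(G) = G

Z(ℤ_65) = ℤ_65


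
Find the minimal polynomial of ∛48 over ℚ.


∛48 satisfies x³ - 48 = 0, irreducible over ℚ (no rational root; 48 is not a perfect cube)

Minimal polynomial: x³ - 48


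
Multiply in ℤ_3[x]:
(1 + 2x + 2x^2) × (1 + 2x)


Expand and collect like terms; reduce coefficients mod 3:
x^0: 1·1 = 1 ≡ 1 (mod 3)
x^1: 1·2 + 2·1 = 4 ≡ 1 (mod 3)
x^2: 2·2 + 2·1 = 6 ≡ 0 (mod 3)
x^3: 2·2 = 4 ≡ 1 (mod 3)
Result: 1 + x + x^3

f · g = 1 + x + x^3


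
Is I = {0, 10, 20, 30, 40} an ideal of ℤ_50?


Check ideal conditions for I = {0, 10, 20, 30, 40} in ℤ_50:
(1) I is an additive subgroup? Yes
(2) For r ∈ ℤ_50 and a ∈ I: r·a ∈ I? Yes

Yes, I is an ideal of ℤ_50


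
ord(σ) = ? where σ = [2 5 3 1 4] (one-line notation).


Cycle decomposition: (1 2 5 4)
Cycle lengths: 4
Order = lcm(4) = 4

ord(σ) = 4


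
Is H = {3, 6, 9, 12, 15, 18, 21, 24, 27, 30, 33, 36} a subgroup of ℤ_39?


Subgroup test for H = {3, 6, 9, 12, 15, 18, 21, 24, 27, 30, 33, 36} in (ℤ_39, +):
(1) 0 ∈ H? No
(2) Closure: for all a,b ∈ H, (a+b) mod 39 ∈ H? No  [counterexample: 3 + 36 = 0 ∉ H]
(3) Inverses: for all a ∈ H, -a mod 39 ∈ H? Yes

No, H is not a subgroup of ℤ_39


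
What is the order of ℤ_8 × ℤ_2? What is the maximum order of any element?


|ℤ_8 × ℤ_2| = 8 × 2 = 16
Max element order = lcm(8,2) = 8
Cyclic? No (gcd=2)

|ℤ_8×ℤ_2| = 16, max element order = 8


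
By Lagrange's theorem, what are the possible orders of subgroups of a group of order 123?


Lagrange's theorem: |H| divides |G|
|G| = 123
Divisors of 123: 1, 3, 41, 123

Possible subgroup orders: {1, 3, 41, 123}


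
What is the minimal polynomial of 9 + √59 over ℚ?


Let α = 9 + √59. Then α - 9 = √59, so (α - 9)² = 59, giving α² - 18α + 22 = 0. Degree 2 and α ∉ ℚ, so this is the minimal polynomial.

Minimal polynomial: x² - 18x + 22


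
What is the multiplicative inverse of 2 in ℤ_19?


Use the extended Euclidean algorithm to write 1 = 2·s + 19·t; then s mod 19 is the inverse.
Euclidean algorithm:
  2 = 0·19 + 2
  19 = 9·2 + 1
  2 = 2·1 + 0
gcd(2,19) = 1
Back-substitution gives: 2·(-9) + 19·(1) = 1
So 2⁻¹ ≡ -9 ≡ 10 (mod 19)
Check: 2 × 10 = 20 ≡ 1 (mod 19) ✓

2⁻¹ ≡ 10 (mod 19)


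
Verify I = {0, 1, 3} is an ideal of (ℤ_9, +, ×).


Check ideal conditions for I = {0, 1, 3} in ℤ_9:
(1) I is an additive subgroup? No
(2) For r ∈ ℤ_9 and a ∈ I: r·a ∈ I? No  [counterexample: r=2, a=1, r·a mod 9 = 2 ∉ I]

No, I is not an ideal of ℤ_9


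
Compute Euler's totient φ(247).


Factor n: 247 = 13 × 19
φ(n) = n · ∏(1 - 1/p) over distinct primes p | n
φ(247) = 247 · (1 - 1/13) · (1 - 1/19) = 216

φ(247) = 216


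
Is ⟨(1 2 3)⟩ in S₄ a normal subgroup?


H = ⟨(1 2 3)⟩ in S₄
(1 4)(1 2 3)(1 4)⁻¹ = (4 2 3) ∉ ⟨(1 2 3)⟩

No, not a normal subgroup


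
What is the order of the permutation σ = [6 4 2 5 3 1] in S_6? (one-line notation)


Cycle decomposition: (1 6) (2 4 5 3)
Cycle lengths: 2, 4
Order = lcm(2, 4) = 4

ord(σ) = 4


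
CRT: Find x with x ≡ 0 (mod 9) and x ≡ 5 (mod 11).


m₁ = 9, m₂ = 11, gcd = 1, so CRT applies. M = m₁·m₂ = 99
Let M₁ = M/m₁ = 11, M₂ = M/m₂ = 9
Find y₁ ≡ M₁⁻¹ (mod m₁): 11⁻¹ ≡ 5 (mod 9)
Find y₂ ≡ M₂⁻¹ (mod m₂): 9⁻¹ ≡ 5 (mod 11)
x = a₁·M₁·y₁ + a₂·M₂·y₂ = 0·11·5 + 5·9·5 = 225
Reduce mod 99: x ≡ 27
Check: 27 mod 9 = 0 ✓, 27 mod 11 = 5 ✓

x ≡ 27 (mod 99)


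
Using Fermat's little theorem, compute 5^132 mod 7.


Fermat's little theorem: if p is prime and gcd(a,p)=1, then a^(p-1) ≡ 1 (mod p)
p = 7 is prime, gcd(5,7) = 1
Reduce exponent: 132 mod 6 = 0
So 5^132 ≡ 5^0 (mod 7)
5^0 = 1

5^132 ≡ 1 (mod 7)


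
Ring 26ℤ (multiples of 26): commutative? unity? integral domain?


26ℤ is a commutative ring under +,× but has no multiplicative identity (1 ∉ 26ℤ); it has no zero divisors, but without unity it is not an integral domain
Commutative: Yes
Integral domain: No
Has unity: No

26ℤ (multiples of 26): Commutative=Yes, Unity=No


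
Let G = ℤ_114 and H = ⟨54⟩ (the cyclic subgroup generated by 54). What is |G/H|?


|⟨54⟩| = n / gcd(54, 114) = 114 / 6 = 19
H is normal (ℤ_114 is abelian).
|G/H| = |G| / |H| = 114 / 19 = 6

|G/H| = 6


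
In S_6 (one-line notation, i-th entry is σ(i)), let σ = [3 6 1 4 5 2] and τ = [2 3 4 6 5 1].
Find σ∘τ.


σ∘τ: apply τ first, then σ
1 →τ 2 →σ 6
2 →τ 3 →σ 1
3 →τ 4 →σ 4
4 →τ 6 →σ 2
5 →τ 5 →σ 5
6 →τ 1 →σ 3

σ∘τ = [6 1 4 2 5 3]


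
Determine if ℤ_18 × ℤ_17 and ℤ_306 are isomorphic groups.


Comparing ℤ_18 × ℤ_17 and ℤ_306:
gcd(18,17) = 1, so ℤ_18 × ℤ_17 ≅ ℤ_306 (CRT)

Yes, ℤ_18 × ℤ_17 ≅ ℤ_306


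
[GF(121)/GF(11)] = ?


GF(121) = GF(11^2), so the extension degree is 2

[GF(121)/GF(11)] = 2


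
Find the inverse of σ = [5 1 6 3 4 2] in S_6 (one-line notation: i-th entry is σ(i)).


To find σ⁻¹, swap domain and range:
σ(1) = 5 → σ⁻¹(5) = 1
σ(2) = 1 → σ⁻¹(1) = 2
σ(3) = 6 → σ⁻¹(6) = 3
σ(4) = 3 → σ⁻¹(3) = 4
σ(5) = 4 → σ⁻¹(4) = 5
σ(6) = 2 → σ⁻¹(2) = 6

σ⁻¹ = [2 6 4 5 1 3]


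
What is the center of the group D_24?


Z(G) = {g ∈ G | gx = xg for all x ∈ G}
For even n, Z(D_n) = {e, r^(n/2)}: the 180° rotation r^12 commutes with every reflection and rotation

Z(D_24) = {e, r^12}


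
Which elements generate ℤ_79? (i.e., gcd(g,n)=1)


g generates ℤ_n iff gcd(g,n) = 1
Prime factors of 79: 79
Generators are g ∈ {1,...,78} not divisible by any of these primes.
Generators: {1, 2, 3, 4, 5, 6, 7, 8, 9, 10, 11, 12, 13, 14, 15, 16, 17, 18, 19, 20, 21, 22, 23, 24, 25, 26, 27, 28, 29, 30, 31, 32, 33, 34, 35, 36, 37, 38, 39, 40, 41, 42, 43, 44, 45, 46, 47, 48, 49, 50, 51, 52, 53, 54, 55, 56, 57, 58, 59, 60, 61, 62, 63, 64, 65, 66, 67, 68, 69, 70, 71, 72, 73, 74, 75, 76, 77, 78}
Number of generators = φ(79) = 78

Generators of ℤ_79 = {1, 2, 3, 4, 5, 6, 7, 8, 9, 10, 11, 12, 13, 14, 15, 16, 17, 18, 19, 20, 21, 22, 23, 24, 25, 26, 27, 28, 29, 30, 31, 32, 33, 34, 35, 36, 37, 38, 39, 40, 41, 42, 43, 44, 45, 46, 47, 48, 49, 50, 51, 52, 53, 54, 55, 56, 57, 58, 59, 60, 61, 62, 63, 64, 65, 66, 67, 68, 69, 70, 71, 72, 73, 74, 75, 76, 77, 78}


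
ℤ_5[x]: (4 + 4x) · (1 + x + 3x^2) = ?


Expand and collect like terms; reduce coefficients mod 5:
x^0: 4·1 = 4 ≡ 4 (mod 5)
x^1: 4·1 + 4·1 = 8 ≡ 3 (mod 5)
x^2: 4·3 + 4·1 = 16 ≡ 1 (mod 5)
x^3: 4·3 = 12 ≡ 2 (mod 5)
Result: 4 + 3x + x^2 + 2x^3

f · g = 4 + 3x + x^2 + 2x^3


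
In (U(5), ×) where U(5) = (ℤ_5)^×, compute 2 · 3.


Operation: multiplication mod 5
2 · 3 = (a × b) mod 5 with a = 2, b = 3

2 · 3 = 1


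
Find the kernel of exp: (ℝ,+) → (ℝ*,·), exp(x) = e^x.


Kernel = preimage of identity
ker(exp) = {x ∈ ℝ | e^x = 1} = {0}

ker(exp) = {0}


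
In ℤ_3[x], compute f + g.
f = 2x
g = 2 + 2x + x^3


Add coefficients mod 3:
x^0: 0 + 2 = 2 (mod 3)
x^1: 2 + 2 = 1 (mod 3)
x^2: 0 + 0 = 0 (mod 3)
x^3: 0 + 1 = 1 (mod 3)
Result: 2 + x + x^3

f + g = 2 + x + x^3


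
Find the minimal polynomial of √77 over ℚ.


√77 satisfies x² - 77 = 0, irreducible over ℚ since 77 is squarefree

Minimal polynomial: x² - 77


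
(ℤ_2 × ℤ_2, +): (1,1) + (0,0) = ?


Operation: componentwise addition mod (2, 2)
(1,1) + (0,0) = ((a₁+b₁) mod 2, (a₂+b₂) mod 2) with a = (1,1), b = (0,0)

(1,1) + (0,0) = (1,1)


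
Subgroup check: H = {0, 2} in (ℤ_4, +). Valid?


Subgroup test for H = {0, 2} in (ℤ_4, +):
(1) 0 ∈ H? Yes
(2) Closure: for all a,b ∈ H, (a+b) mod 4 ∈ H? Yes
(3) Inverses: for all a ∈ H, -a mod 4 ∈ H? Yes

Yes, H is a subgroup of ℤ_4


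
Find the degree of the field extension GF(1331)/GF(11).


GF(1331) = GF(11^3), so the extension degree is 3

[GF(1331)/GF(11)] = 3


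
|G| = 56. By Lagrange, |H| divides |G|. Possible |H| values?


Lagrange's theorem: |H| divides |G|
|G| = 56
Divisors of 56: 1, 2, 4, 7, 8, 14, 28, 56

Possible subgroup orders: {1, 2, 4, 7, 8, 14, 28, 56}


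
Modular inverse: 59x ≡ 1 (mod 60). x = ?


Use the extended Euclidean algorithm to write 1 = 59·s + 60·t; then s mod 60 is the inverse.
Euclidean algorithm:
  59 = 0·60 + 59
  60 = 1·59 + 1
  59 = 59·1 + 0
gcd(59,60) = 1
Back-substitution gives: 59·(-1) + 60·(1) = 1
So 59⁻¹ ≡ -1 ≡ 59 (mod 60)
Check: 59 × 59 = 3481 ≡ 1 (mod 60) ✓

59⁻¹ ≡ 59 (mod 60)


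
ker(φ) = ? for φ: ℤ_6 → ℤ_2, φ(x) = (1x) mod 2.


Kernel = preimage of identity
ker(φ) = {x ∈ ℤ_6 : 1x ≡ 0 (mod 2)}. Since 2 | 6, φ is well-defined. The kernel is the cyclic subgroup ⟨2⟩ of ℤ_6 (order 3), i.e. {0, 2, 4}

ker(φ) = {0, 2, 4}


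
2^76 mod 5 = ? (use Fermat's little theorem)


Fermat's little theorem: if p is prime and gcd(a,p)=1, then a^(p-1) ≡ 1 (mod p)
p = 5 is prime, gcd(2,5) = 1
Reduce exponent: 76 mod 4 = 0
So 2^76 ≡ 2^0 (mod 5)
2^0 = 1

2^76 ≡ 1 (mod 5)


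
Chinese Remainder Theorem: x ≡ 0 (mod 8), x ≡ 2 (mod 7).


m₁ = 8, m₂ = 7, gcd = 1, so CRT applies. M = m₁·m₂ = 56
Let M₁ = M/m₁ = 7, M₂ = M/m₂ = 8
Find y₁ ≡ M₁⁻¹ (mod m₁): 7⁻¹ ≡ 7 (mod 8)
Find y₂ ≡ M₂⁻¹ (mod m₂): 8⁻¹ ≡ 1 (mod 7)
x = a₁·M₁·y₁ + a₂·M₂·y₂ = 0·7·7 + 2·8·1 = 16
Reduce mod 56: x ≡ 16
Check: 16 mod 8 = 0 ✓, 16 mod 7 = 2 ✓

x ≡ 16 (mod 56)


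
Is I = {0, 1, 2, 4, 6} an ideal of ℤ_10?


Check ideal conditions for I = {0, 1, 2, 4, 6} in ℤ_10:
(1) I is an additive subgroup? No
(2) For r ∈ ℤ_10 and a ∈ I: r·a ∈ I? No  [counterexample: r=2, a=4, r·a mod 10 = 8 ∉ I]

No, I is not an ideal of ℤ_10


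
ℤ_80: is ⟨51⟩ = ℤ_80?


g generates ℤ_n iff gcd(g, n) = 1
gcd(51, 80) = 1
Since gcd = 1, 51 is a generator.

Yes, 51 generates ℤ_80


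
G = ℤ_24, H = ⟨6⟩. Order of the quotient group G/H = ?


|⟨6⟩| = n / gcd(6, 24) = 24 / 6 = 4
H is normal (ℤ_24 is abelian).
|G/H| = |G| / |H| = 24 / 4 = 6

|G/H| = 6


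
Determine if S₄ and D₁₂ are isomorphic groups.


Comparing S₄ and D₁₂:
S₄ has trivial center; D₁₂ has center {e, r⁶}

No, S₄ ≇ D₁₂


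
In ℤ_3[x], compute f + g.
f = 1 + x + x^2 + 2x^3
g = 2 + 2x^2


Add coefficients mod 3:
x^0: 1 + 2 = 0 (mod 3)
x^1: 1 + 0 = 1 (mod 3)
x^2: 1 + 2 = 0 (mod 3)
x^3: 2 + 0 = 2 (mod 3)
Result: x + 2x^3

f + g = x + 2x^3


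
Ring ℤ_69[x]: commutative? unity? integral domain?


ℤ_69 has zero divisors (3·23 ≡ 0), and these lift to constant zero divisors in ℤ_69[x]; so not an integral domain
Commutative: Yes
Integral domain: No
Has unity: Yes

ℤ_69[x]: Commutative=Yes, Unity=Yes


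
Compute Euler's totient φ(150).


Factor n: 150 = 2 × 3 × 5^2
φ(n) = n · ∏(1 - 1/p) over distinct primes p | n
φ(150) = 150 · (1 - 1/2) · (1 - 1/3) · (1 - 1/5) = 40

φ(150) = 40


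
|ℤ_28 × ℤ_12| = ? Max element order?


|ℤ_28 × ℤ_12| = 28 × 12 = 336
Max element order = lcm(28,12) = 84
Cyclic? No (gcd=4)

|ℤ_28×ℤ_12| = 336, max element order = 84


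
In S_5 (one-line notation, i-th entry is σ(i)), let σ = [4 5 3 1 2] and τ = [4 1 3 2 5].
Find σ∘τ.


σ∘τ: apply τ first, then σ
1 →τ 4 →σ 1
2 →τ 1 →σ 4
3 →τ 3 →σ 3
4 →τ 2 →σ 5
5 →τ 5 →σ 2

σ∘τ = [1 4 3 5 2]


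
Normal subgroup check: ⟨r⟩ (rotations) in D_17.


H = ⟨r⟩ (rotations) in D_17
The rotation subgroup ⟨r⟩ has index 2 in D_17, so it is normal

Yes, normal subgroup


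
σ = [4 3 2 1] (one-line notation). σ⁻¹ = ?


To find σ⁻¹, swap domain and range:
σ(1) = 4 → σ⁻¹(4) = 1
σ(2) = 3 → σ⁻¹(3) = 2
σ(3) = 2 → σ⁻¹(2) = 3
σ(4) = 1 → σ⁻¹(1) = 4

σ⁻¹ = [4 3 2 1]


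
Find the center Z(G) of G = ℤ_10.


Z(G) = {g ∈ G | gx = xg for all x ∈ G}
ℤ_10 is abelian, so Z(G) = G

Z(ℤ_10) = ℤ_10


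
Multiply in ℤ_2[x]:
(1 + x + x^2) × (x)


Expand and collect like terms; reduce coefficients mod 2:
x^0: 1·0 = 0 ≡ 0 (mod 2)
x^1: 1·1 + 1·0 = 1 ≡ 1 (mod 2)
x^2: 1·1 + 1·0 = 1 ≡ 1 (mod 2)
x^3: 1·1 = 1 ≡ 1 (mod 2)
Result: x + x^2 + x^3

f · g = x + x^2 + x^3


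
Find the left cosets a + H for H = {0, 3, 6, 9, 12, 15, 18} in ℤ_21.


H = {0, 3, 6, 9, 12, 15, 18}, |H| = 7
Number of cosets = |G|/|H| = 21/7 = 3
0 + H = {0, 3, 6, 9, 12, 15, 18}
1 + H = {1, 4, 7, 10, 13, 16, 19}
2 + H = {2, 5, 8, 11, 14, 17, 20}

Cosets: 0+H={0,3,6,9,12,15,18}; 1+H={1,4,7,10,13,16,19}; 2+H={2,5,8,11,14,17,20}


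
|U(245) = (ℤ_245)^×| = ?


U(n) is the group of units mod n; |U(n)| = φ(n)
|U(245)| = φ(245) = 168

|U(245) = (ℤ_245)^×| = 168


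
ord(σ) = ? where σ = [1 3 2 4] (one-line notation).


Cycle decomposition: (2 3)
Cycle lengths: 2
Order = lcm(2) = 2

ord(σ) = 2


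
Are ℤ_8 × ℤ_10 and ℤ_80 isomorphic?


Comparing ℤ_8 × ℤ_10 and ℤ_80:
gcd(8,10) = 2 ≠ 1. Max element order in ℤ_8×ℤ_10 is lcm(8,10) = 40 < 80, so it has no element of order 80

No, ℤ_8 × ℤ_10 ≇ ℤ_80


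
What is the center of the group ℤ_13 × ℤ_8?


Z(G) = {g ∈ G | gx = xg for all x ∈ G}
Direct product of abelian groups is abelian, so Z(G) = G

Z(ℤ_13 × ℤ_8) = ℤ_13 × ℤ_8


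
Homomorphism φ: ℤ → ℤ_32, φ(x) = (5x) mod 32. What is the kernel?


Kernel = preimage of identity
ker(φ) = {x ∈ ℤ : 5x ≡ 0 (mod 32)}. gcd(5,32) = 1, so 5x ≡ 0 (mod 32) ⟺ x ≡ 0 (mod 32/1 = 32). Hence ker(φ) = 32ℤ

ker(φ) = 32ℤ


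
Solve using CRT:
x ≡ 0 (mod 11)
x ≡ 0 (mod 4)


m₁ = 11, m₂ = 4, gcd = 1, so CRT applies. M = m₁·m₂ = 44
Let M₁ = M/m₁ = 4, M₂ = M/m₂ = 11
Find y₁ ≡ M₁⁻¹ (mod m₁): 4⁻¹ ≡ 3 (mod 11)
Find y₂ ≡ M₂⁻¹ (mod m₂): 11⁻¹ ≡ 3 (mod 4)
x = a₁·M₁·y₁ + a₂·M₂·y₂ = 0·4·3 + 0·11·3 = 0
Reduce mod 44: x ≡ 0
Check: 0 mod 11 = 0 ✓, 0 mod 4 = 0 ✓

x ≡ 0 (mod 44)


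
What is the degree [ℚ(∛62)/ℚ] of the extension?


∛62 has minimal polynomial x³ - 62 (irreducible over ℚ since 62 is not a perfect cube)

[ℚ(∛62)/ℚ] = 3


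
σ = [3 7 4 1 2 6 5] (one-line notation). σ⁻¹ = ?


To find σ⁻¹, swap domain and range:
σ(1) = 3 → σ⁻¹(3) = 1
σ(2) = 7 → σ⁻¹(7) = 2
σ(3) = 4 → σ⁻¹(4) = 3
σ(4) = 1 → σ⁻¹(1) = 4
σ(5) = 2 → σ⁻¹(2) = 5
σ(6) = 6 → σ⁻¹(6) = 6
σ(7) = 5 → σ⁻¹(5) = 7

σ⁻¹ = [4 5 1 3 7 6 2]


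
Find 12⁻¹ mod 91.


Use the extended Euclidean algorithm to write 1 = 12·s + 91·t; then s mod 91 is the inverse.
Euclidean algorithm:
  12 = 0·91 + 12
  91 = 7·12 + 7
  12 = 1·7 + 5
  7 = 1·5 + 2
  5 = 2·2 + 1
  2 = 2·1 + 0
gcd(12,91) = 1
Back-substitution gives: 12·(38) + 91·(-5) = 1
So 12⁻¹ ≡ 38 ≡ 38 (mod 91)
Check: 12 × 38 = 456 ≡ 1 (mod 91) ✓

12⁻¹ ≡ 38 (mod 91)


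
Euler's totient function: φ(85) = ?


Factor n: 85 = 5 × 17
φ(n) = n · ∏(1 - 1/p) over distinct primes p | n
φ(85) = 85 · (1 - 1/5) · (1 - 1/17) = 64

φ(85) = 64


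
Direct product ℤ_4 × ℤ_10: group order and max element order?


|ℤ_4 × ℤ_10| = 4 × 10 = 40
Max element order = lcm(4,10) = 20
Cyclic? No (gcd=2)

|ℤ_4×ℤ_10| = 40, max element order = 20


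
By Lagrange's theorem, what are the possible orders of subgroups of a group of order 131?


Lagrange's theorem: |H| divides |G|
|G| = 131
Divisors of 131: 1, 131

Possible subgroup orders: {1, 131}


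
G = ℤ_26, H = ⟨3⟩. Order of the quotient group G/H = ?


|⟨3⟩| = n / gcd(3, 26) = 26 / 1 = 26
H is normal (ℤ_26 is abelian).
|G/H| = |G| / |H| = 26 / 26 = 1

|G/H| = 1


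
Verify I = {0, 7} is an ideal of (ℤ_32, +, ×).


Check ideal conditions for I = {0, 7} in ℤ_32:
(1) I is an additive subgroup? No
(2) For r ∈ ℤ_32 and a ∈ I: r·a ∈ I? No  [counterexample: r=2, a=7, r·a mod 32 = 14 ∉ I]

No, I is not an ideal of ℤ_32


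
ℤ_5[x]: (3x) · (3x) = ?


Expand and collect like terms; reduce coefficients mod 5:
x^0: 0·0 = 0 ≡ 0 (mod 5)
x^1: 0·3 + 3·0 = 0 ≡ 0 (mod 5)
x^2: 3·3 = 9 ≡ 4 (mod 5)
Result: 4x^2

f · g = 4x^2


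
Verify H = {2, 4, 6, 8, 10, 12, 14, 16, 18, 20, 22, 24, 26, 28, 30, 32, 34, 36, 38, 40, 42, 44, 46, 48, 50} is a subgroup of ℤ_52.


Subgroup test for H = {2, 4, 6, 8, 10, 12, 14, 16, 18, 20, 22, 24, 26, 28, 30, 32, 34, 36, 38, 40, 42, 44, 46, 48, 50} in (ℤ_52, +):
(1) 0 ∈ H? No
(2) Closure: for all a,b ∈ H, (a+b) mod 52 ∈ H? No  [counterexample: 2 + 50 = 0 ∉ H]
(3) Inverses: for all a ∈ H, -a mod 52 ∈ H? Yes

No, H is not a subgroup of ℤ_52


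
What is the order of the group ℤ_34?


ℤ_n has n elements.

|ℤ_34| = 34


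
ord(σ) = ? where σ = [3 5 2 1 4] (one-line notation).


Cycle decomposition: (1 3 2 5 4)
Cycle lengths: 5
Order = lcm(5) = 5

ord(σ) = 5


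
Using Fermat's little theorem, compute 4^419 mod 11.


Fermat's little theorem: if p is prime and gcd(a,p)=1, then a^(p-1) ≡ 1 (mod p)
p = 11 is prime, gcd(4,11) = 1
Reduce exponent: 419 mod 10 = 9
So 4^419 ≡ 4^9 (mod 11)
4^9 mod 11 = 3

4^419 ≡ 3 (mod 11)


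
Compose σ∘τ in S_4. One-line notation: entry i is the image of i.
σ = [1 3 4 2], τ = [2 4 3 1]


σ∘τ: apply τ first, then σ
1 →τ 2 →σ 3
2 →τ 4 →σ 2
3 →τ 3 →σ 4
4 →τ 1 →σ 1

σ∘τ = [3 2 4 1]


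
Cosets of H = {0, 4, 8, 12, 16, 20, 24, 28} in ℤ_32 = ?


H = {0, 4, 8, 12, 16, 20, 24, 28}, |H| = 8
Number of cosets = |G|/|H| = 32/8 = 4
0 + H = {0, 4, 8, 12, 16, 20, 24, 28}
1 + H = {1, 5, 9, 13, 17, 21, 25, 29}
2 + H = {2, 6, 10, 14, 18, 22, 26, 30}
3 + H = {3, 7, 11, 15, 19, 23, 27, 31}

Cosets: 0+H={0,4,8,12,16,20,24,28}; 1+H={1,5,9,13,17,21,25,29}; 2+H={2,6,10,14,18,22,26,30}; 3+H={3,7,11,15,19,23,27,31}


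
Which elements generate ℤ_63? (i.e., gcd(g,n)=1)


g generates ℤ_n iff gcd(g,n) = 1
Prime factors of 63: 3, 7
Generators are g ∈ {1,...,62} not divisible by any of these primes.
Generators: {1, 2, 4, 5, 8, 10, 11, 13, 16, 17, 19, 20, 22, 23, 25, 26, 29, 31, 32, 34, 37, 38, 40, 41, 43, 44, 46, 47, 50, 52, 53, 55, 58, 59, 61, 62}
Number of generators = φ(63) = 36

Generators of ℤ_63 = {1, 2, 4, 5, 8, 10, 11, 13, 16, 17, 19, 20, 22, 23, 25, 26, 29, 31, 32, 34, 37, 38, 40, 41, 43, 44, 46, 47, 50, 52, 53, 55, 58, 59, 61, 62}


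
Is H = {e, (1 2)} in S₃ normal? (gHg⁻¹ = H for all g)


H = {e, (1 2)} in S₃
(1 3)(1 2)(1 3)⁻¹ = (2 3) ∉ {e, (1 2)}, so it is not normal

No, not a normal subgroup


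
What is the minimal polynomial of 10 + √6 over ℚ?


Let α = 10 + √6. Then α - 10 = √6, so (α - 10)² = 6, giving α² - 20α + 94 = 0. Degree 2 and α ∉ ℚ, so this is the minimal polynomial.

Minimal polynomial: x² - 20x + 94


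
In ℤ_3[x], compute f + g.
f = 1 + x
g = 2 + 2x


Add coefficients mod 3:
x^0: 1 + 2 = 0 (mod 3)
x^1: 1 + 2 = 0 (mod 3)
Result: 0

f + g = 0


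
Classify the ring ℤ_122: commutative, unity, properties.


ℤ_122 is a commutative ring with unity 1; 122 = 2×61 is composite, so 2·61 ≡ 0 gives zero divisors (not an integral domain)
Commutative: Yes
Integral domain: No
Has unity: Yes

ℤ_122: Commutative=Yes, Unity=Yes


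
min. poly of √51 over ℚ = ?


√51 satisfies x² - 51 = 0, irreducible over ℚ since 51 is squarefree

Minimal polynomial: x² - 51


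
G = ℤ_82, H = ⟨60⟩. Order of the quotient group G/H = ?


|⟨60⟩| = n / gcd(60, 82) = 82 / 2 = 41
H is normal (ℤ_82 is abelian).
|G/H| = |G| / |H| = 82 / 41 = 2

|G/H| = 2


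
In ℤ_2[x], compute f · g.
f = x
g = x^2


Expand and collect like terms; reduce coefficients mod 2:
x^0: 0·0 = 0 ≡ 0 (mod 2)
x^1: 0·0 + 1·0 = 0 ≡ 0 (mod 2)
x^2: 0·1 + 1·0 = 0 ≡ 0 (mod 2)
x^3: 1·1 = 1 ≡ 1 (mod 2)
Result: x^3

f · g = x^3


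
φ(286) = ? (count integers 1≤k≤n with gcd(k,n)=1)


Factor n: 286 = 2 × 11 × 13
φ(n) = n · ∏(1 - 1/p) over distinct primes p | n
φ(286) = 286 · (1 - 1/2) · (1 - 1/11) · (1 - 1/13) = 120

φ(286) = 120


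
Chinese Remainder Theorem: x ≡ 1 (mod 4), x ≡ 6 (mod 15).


m₁ = 4, m₂ = 15, gcd = 1, so CRT applies. M = m₁·m₂ = 60
Let M₁ = M/m₁ = 15, M₂ = M/m₂ = 4
Find y₁ ≡ M₁⁻¹ (mod m₁): 15⁻¹ ≡ 3 (mod 4)
Find y₂ ≡ M₂⁻¹ (mod m₂): 4⁻¹ ≡ 4 (mod 15)
x = a₁·M₁·y₁ + a₂·M₂·y₂ = 1·15·3 + 6·4·4 = 141
Reduce mod 60: x ≡ 21
Check: 21 mod 4 = 1 ✓, 21 mod 15 = 6 ✓

x ≡ 21 (mod 60)


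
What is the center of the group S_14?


Z(G) = {g ∈ G | gx = xg for all x ∈ G}
S_n is non-abelian for n ≥ 3; Z(S_14) is trivial

Z(S_14) = {e}


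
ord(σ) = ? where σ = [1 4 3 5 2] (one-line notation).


Cycle decomposition: (2 4 5)
Cycle lengths: 3
Order = lcm(3) = 3

ord(σ) = 3


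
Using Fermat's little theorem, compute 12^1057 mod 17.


Fermat's little theorem: if p is prime and gcd(a,p)=1, then a^(p-1) ≡ 1 (mod p)
p = 17 is prime, gcd(12,17) = 1
Reduce exponent: 1057 mod 16 = 1
So 12^1057 ≡ 12^1 (mod 17)
12^1 mod 17 = 12

12^1057 ≡ 12 (mod 17)


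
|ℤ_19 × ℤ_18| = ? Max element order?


|ℤ_19 × ℤ_18| = 19 × 18 = 342
Max element order = lcm(19,18) = 342
Cyclic? Yes (gcd=1)

|ℤ_19×ℤ_18| = 342, max element order = 342


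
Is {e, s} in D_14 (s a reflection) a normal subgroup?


H = {e, s} in D_14 (s a reflection)
r·s·r⁻¹ = sr⁻² ≠ s for n ≥ 3, so {e, s} is not closed under conjugation

No, not a normal subgroup


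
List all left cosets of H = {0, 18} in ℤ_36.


H = {0, 18}, |H| = 2
Number of cosets = |G|/|H| = 36/2 = 18
0 + H = {0, 18}
1 + H = {1, 19}
2 + H = {2, 20}
3 + H = {3, 21}
4 + H = {4, 22}
5 + H = {5, 23}
6 + H = {6, 24}
7 + H = {7, 25}
8 + H = {8, 26}
9 + H = {9, 27}
10 + H = {10, 28}
11 + H = {11, 29}
12 + H = {12, 30}
13 + H = {13, 31}
14 + H = {14, 32}
15 + H = {15, 33}
16 + H = {16, 34}
17 + H = {17, 35}

Cosets: 0+H={0,18}; 1+H={1,19}; 2+H={2,20}; 3+H={3,21}; 4+H={4,22}; 5+H={5,23}; 6+H={6,24}; 7+H={7,25}; 8+H={8,26}; 9+H={9,27}; 10+H={10,28}; 11+H={11,29}; 12+H={12,30}; 13+H={13,31}; 14+H={14,32}; 15+H={15,33}; 16+H={16,34}; 17+H={17,35}


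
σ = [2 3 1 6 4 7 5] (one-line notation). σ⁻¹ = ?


To find σ⁻¹, swap domain and range:
σ(1) = 2 → σ⁻¹(2) = 1
σ(2) = 3 → σ⁻¹(3) = 2
σ(3) = 1 → σ⁻¹(1) = 3
σ(4) = 6 → σ⁻¹(6) = 4
σ(5) = 4 → σ⁻¹(4) = 5
σ(6) = 7 → σ⁻¹(7) = 6
σ(7) = 5 → σ⁻¹(5) = 7

σ⁻¹ = [3 1 2 5 7 4 6]
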